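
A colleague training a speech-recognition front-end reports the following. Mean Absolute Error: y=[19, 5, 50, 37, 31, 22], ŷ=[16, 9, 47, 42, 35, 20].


Absolute errors: |19-16|=3, |5-9|=4, |50-47|=3, |37-42|=5, |31-35|=4, |22-20|=2
Sum = 21
MAE = 21/6 = 7/2

7/2


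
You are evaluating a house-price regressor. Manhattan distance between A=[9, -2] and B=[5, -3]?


d = |9-5| + |-2+ 3|
  = 4 + 1
  = 5

5


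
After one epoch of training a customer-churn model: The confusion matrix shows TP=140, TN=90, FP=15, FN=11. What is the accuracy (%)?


Accuracy = (TP+TN)/(TP+TN+FP+FN)
= (140+90)/(256)
= 230/256 = 89.84%

89.84%


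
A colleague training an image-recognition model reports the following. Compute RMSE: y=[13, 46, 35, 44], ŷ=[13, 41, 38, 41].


MSE = 43/4 = 10.75
RMSE = √(43/4) = 3.2787

3.2787


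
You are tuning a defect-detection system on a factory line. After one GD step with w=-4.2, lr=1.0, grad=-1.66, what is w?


w_new = w - α·∇
= -4.2 - 1.0·-1.66
= -4.2 + 1.66
= -2.54

-2.54


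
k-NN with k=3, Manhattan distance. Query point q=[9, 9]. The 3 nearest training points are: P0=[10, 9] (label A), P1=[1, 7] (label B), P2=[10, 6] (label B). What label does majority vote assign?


d(q,P0) = 1  (label A)
d(q,P1) = 10  (label B)
d(q,P2) = 4  (label B)
Votes: A=1, B=2
Majority → B

B


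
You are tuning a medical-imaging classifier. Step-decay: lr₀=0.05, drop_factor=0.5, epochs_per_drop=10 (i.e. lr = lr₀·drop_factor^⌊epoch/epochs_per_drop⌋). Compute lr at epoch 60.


n_drops = ⌊60/10⌋ = 6
lr = 0.05·0.5^6 = 0.05·0.015625 = 0.00078125

0.00078125


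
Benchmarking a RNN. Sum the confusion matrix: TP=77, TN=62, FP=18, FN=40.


Total = TP + TN + FP + FN
= 77 + 62 + 18 + 40
= 197
(Predicted positive: 95, predicted negative: 102)

197


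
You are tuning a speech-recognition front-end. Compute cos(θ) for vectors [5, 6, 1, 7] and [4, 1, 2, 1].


A·B = 5·4 + 6·1 + 1·2 + 7·1 = 35
‖A‖ = √111 = 10.5357, ‖B‖ = √22 = 4.6904
cos = 35/(√111·√22) = 35/√2442 = 0.7083

0.7083


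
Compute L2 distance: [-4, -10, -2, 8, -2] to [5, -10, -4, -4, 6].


d = √((-4-5)² + (-10+ 10)² + (-2+ 4)² + (8+ 4)² + (-2-6)²)
  = √(81 + 0 + 4 + 144 + 64)
  = √293 = 17.1172

17.1172


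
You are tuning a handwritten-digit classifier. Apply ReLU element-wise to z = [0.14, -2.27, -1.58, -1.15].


ReLU(0.14) = max(0, 0.14) = 0.14
ReLU(-2.27) = max(0, -2.27) = 0.0
ReLU(-1.58) = max(0, -1.58) = 0.0
ReLU(-1.15) = max(0, -1.15) = 0.0
result = [0.14, 0.0, 0.0, 0.0]

[0.14, 0.0, 0.0, 0.0]


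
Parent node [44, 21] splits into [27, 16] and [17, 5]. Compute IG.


Parent = [44, 21], H_parent = 0.9077
H_left = 0.9523 (n=43), H_right = 0.7732 (n=22)
H_children = (43/65)·0.9523 + (22/65)·0.7732 = 0.8917
IG = 0.9077 - 0.8917 = 0.016

0.016


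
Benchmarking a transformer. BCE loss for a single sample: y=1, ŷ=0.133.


BCE = -[y·ln(p) + (1-y)·ln(1-p)]
= -1·ln(0.133) - 0
= -ln(0.133) = 2.0174

2.0174


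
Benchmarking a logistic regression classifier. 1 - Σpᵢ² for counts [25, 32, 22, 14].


Probabilities: [25/93, 32/93, 22/93, 14/93] ≈ [0.2688, 0.3441, 0.2366, 0.1505]
Σpᵢ² = (625 + 1024 + 484 + 196)/93² = 2329/8649
Gini = 1 - Σpᵢ² = 1 - 2329/8649 = 0.7307

0.7307


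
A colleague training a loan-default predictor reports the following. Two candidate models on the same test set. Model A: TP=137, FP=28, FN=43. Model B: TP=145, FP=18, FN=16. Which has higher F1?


Model A: P=137/165=0.8303, R=137/180=0.7611, F1=2PR/(P+R)=2TP/(2TP+FP+FN)=274/345=0.7942
Model B: P=145/163=0.8896, R=145/161=0.9006, F1=2PR/(P+R)=2TP/(2TP+FP+FN)=290/324=0.8951
0.7942 < 0.8951 → Model B

Model B


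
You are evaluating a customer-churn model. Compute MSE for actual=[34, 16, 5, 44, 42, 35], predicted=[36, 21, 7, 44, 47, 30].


Squared errors: (34-36)²=4, (16-21)²=25, (5-7)²=4, (44-44)²=0, (42-47)²=25, (35-30)²=25
Sum = 83
MSE = 83/6 = 83/6

83/6


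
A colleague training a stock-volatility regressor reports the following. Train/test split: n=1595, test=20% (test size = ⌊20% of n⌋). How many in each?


Test = ⌊1595·20/100⌋ = 319
Train = 1595 - 319 = 1276

Train: 1276, Test: 319


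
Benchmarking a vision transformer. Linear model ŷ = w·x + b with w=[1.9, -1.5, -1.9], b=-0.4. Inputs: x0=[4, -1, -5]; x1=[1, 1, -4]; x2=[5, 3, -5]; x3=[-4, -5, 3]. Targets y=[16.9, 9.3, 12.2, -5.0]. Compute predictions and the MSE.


ŷ0 = (1.9)·(4) + (-1.5)·(-1) + (-1.9)·(-5) - 0.4 = 18.2
ŷ1 = (1.9)·(1) + (-1.5)·(1) + (-1.9)·(-4) - 0.4 = 7.6
ŷ2 = (1.9)·(5) + (-1.5)·(3) + (-1.9)·(-5) - 0.4 = 14.1
ŷ3 = (1.9)·(-4) + (-1.5)·(-5) + (-1.9)·(3) - 0.4 = -6.2
errors² = [1.69, 2.89, 3.61, 1.44]
MSE = 9.6300/4 = 2.4075

2.4075


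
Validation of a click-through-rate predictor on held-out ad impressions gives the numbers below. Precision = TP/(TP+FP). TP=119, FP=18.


Precision = TP/(TP+FP)
= 119/(119+18)
= 119/137 = 86.86%

86.86%


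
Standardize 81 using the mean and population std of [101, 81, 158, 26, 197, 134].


μ = 116.1667, σ = 55.0739
z = (81 - 116.1667)/55.0739 = -0.6385

-0.6385


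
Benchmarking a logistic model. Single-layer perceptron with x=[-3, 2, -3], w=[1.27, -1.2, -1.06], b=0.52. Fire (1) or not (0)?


z = (-3)·(1.27) + (2)·(-1.2) + (-3)·(-1.06) + 0.52
  = -2.51
step(z) = 0 (z<0)

0


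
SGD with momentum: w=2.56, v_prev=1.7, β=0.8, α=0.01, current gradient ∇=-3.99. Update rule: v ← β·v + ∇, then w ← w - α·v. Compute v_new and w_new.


v_new = 0.8·1.7 - 3.99 = 1.36 - 3.99 = -2.63
w_new = 2.56 - 0.01·-2.63 = 2.56 + 0.0263 = 2.5863

v_new=-2.63, w_new=2.5863


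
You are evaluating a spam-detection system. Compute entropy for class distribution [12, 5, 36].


Probabilities: [12/53, 5/53, 36/53] ≈ [0.2264, 0.0943, 0.6792]
H = -((12/53)·log₂(12/53) + (5/53)·log₂(5/53) + (36/53)·log₂(36/53))
  = 1.1855 bits

1.1855 bits


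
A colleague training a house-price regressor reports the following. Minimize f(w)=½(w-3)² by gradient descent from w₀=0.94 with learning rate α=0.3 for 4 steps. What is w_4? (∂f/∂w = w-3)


step 1: grad = 0.94-3 = -2.06; w = 0.94 - 0.3·(-2.06) = 1.558
step 2: grad = 1.558-3 = -1.442; w = 1.558 - 0.3·(-1.442) = 1.9906
step 3: grad = 1.9906-3 = -1.0094; w = 1.9906 - 0.3·(-1.0094) = 2.29342
step 4: grad = 2.29342-3 = -0.70658; w = 2.29342 - 0.3·(-0.70658) = 2.505394

2.505394


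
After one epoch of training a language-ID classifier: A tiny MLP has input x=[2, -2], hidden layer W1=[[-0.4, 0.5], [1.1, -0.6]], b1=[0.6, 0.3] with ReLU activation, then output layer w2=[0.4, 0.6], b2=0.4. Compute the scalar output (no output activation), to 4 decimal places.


z1[0] = (-0.4)·(2) + (0.5)·(-2) + 0.6 = -1.2
z1[1] = (1.1)·(2) + (-0.6)·(-2) + 0.3 = 3.7
h = ReLU(z1) = [0.0, 3.7]
output = (0.4)·(0.0) + (0.6)·(3.7) + 0.4 = 2.62

2.62


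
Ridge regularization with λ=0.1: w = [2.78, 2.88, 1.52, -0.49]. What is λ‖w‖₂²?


‖w‖₂² = (2.78)² + (2.88)² + (1.52)² + (-0.49)²
     = 7.7284 + 8.2944 + 2.3104 + 0.2401
     = 18.5733
λ·‖w‖₂² = 0.1·18.5733 = 1.85733

1.85733


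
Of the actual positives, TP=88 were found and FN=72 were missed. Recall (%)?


Recall = TP/(TP+FN)
= 88/(88+72)
= 88/160 = 55.0%

55.0%


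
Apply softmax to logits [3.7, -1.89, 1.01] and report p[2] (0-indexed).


Exponentials: e^3.7=40.4473, e^-1.89=0.1511, e^1.01=2.7456
Sum = 43.344
Softmax = [0.9332, 0.0035, 0.0633]
p[2] = 2.7456/43.344 = 0.0633

0.0633


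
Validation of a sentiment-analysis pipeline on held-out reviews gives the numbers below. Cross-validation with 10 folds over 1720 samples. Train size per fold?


Fold size = 1720/10 = 172
Training per fold = 1720 - 172 = 1548

1548


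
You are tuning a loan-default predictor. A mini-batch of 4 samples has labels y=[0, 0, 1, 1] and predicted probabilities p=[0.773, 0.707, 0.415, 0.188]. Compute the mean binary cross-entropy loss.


L[0] = -ln(1-0.773) = -ln(0.227) = 1.4828
L[1] = -ln(1-0.707) = -ln(0.293) = 1.2276
L[2] = -ln(0.415) = 0.8795
L[3] = -ln(0.188) = 1.6713
mean = (1.4828 + 1.2276 + 0.8795 + 1.6713)/4 = 1.3153

1.3153


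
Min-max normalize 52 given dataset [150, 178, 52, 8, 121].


min=8, max=178
(52-8)/(178-8) = 44/170 = 0.2588

0.2588


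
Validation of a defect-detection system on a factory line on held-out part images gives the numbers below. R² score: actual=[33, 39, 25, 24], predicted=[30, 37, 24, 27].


ȳ = 30.25
SS_res = Σ(y-ŷ)² = 23
SS_tot = Σ(y-ȳ)² = 150.75
R² = 1 - SS_res/SS_tot = 1 - 0.1526 = 0.8474

0.8474


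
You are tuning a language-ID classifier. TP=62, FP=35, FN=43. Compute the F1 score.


Precision = 62/97 = 0.6392
Recall = 62/105 = 0.5905
F1 = 2·P·R/(P+R) = 2·TP/(2·TP+FP+FN) = 124/(124+35+43) = 124/202 = 0.6139

0.6139


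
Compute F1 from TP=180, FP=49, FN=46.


Precision = 180/229 = 0.786
Recall = 180/226 = 0.7965
F1 = 2·P·R/(P+R) = 2·TP/(2·TP+FP+FN) = 360/(360+49+46) = 360/455 = 0.7912

0.7912


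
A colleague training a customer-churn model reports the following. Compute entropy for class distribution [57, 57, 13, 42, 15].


Probabilities: [57/184, 57/184, 13/184, 42/184, 15/184] ≈ [0.3098, 0.3098, 0.0707, 0.2283, 0.0815]
H = -((57/184)·log₂(57/184) + (57/184)·log₂(57/184) + (13/184)·log₂(13/184) + (42/184)·log₂(42/184) + (15/184)·log₂(15/184))
  = 2.0989 bits

2.0989 bits


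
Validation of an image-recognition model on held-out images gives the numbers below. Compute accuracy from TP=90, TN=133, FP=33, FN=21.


Accuracy = (TP+TN)/(TP+TN+FP+FN)
= (90+133)/(277)
= 223/277 = 80.51%

80.51%


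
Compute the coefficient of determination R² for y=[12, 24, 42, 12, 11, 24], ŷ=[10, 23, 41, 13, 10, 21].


ȳ = 20.8333
SS_res = Σ(y-ŷ)² = 17
SS_tot = Σ(y-ȳ)² = 720.83
R² = 1 - SS_res/SS_tot = 1 - 0.0236 = 0.9764

0.9764


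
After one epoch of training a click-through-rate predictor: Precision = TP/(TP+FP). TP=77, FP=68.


Precision = TP/(TP+FP)
= 77/(77+68)
= 77/145 = 53.1%

53.1%


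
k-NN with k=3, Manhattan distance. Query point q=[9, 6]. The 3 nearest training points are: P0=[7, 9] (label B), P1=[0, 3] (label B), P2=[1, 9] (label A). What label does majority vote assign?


d(q,P0) = 5  (label B)
d(q,P1) = 12  (label B)
d(q,P2) = 11  (label A)
Votes: A=1, B=2
Majority → B

B


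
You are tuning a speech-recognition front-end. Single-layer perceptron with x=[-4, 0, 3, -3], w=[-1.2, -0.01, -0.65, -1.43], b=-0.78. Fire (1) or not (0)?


z = (-4)·(-1.2) + (0)·(-0.01) + (3)·(-0.65) + (-3)·(-1.43) - 0.78
  = 6.36
step(z) = 1 (z≥0)

1


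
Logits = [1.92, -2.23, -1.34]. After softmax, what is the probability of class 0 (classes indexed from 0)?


Exponentials: e^1.92=6.821, e^-2.23=0.1075, e^-1.34=0.2618
Sum = 7.1903
Softmax = [0.9486, 0.015, 0.0364]
p[0] = 6.821/7.1903 = 0.9486

0.9486


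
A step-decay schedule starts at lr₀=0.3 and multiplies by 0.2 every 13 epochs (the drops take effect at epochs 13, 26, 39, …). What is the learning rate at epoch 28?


n_drops = ⌊28/13⌋ = 2
lr = 0.3·0.2^2 = 0.3·0.04 = 0.012

0.012


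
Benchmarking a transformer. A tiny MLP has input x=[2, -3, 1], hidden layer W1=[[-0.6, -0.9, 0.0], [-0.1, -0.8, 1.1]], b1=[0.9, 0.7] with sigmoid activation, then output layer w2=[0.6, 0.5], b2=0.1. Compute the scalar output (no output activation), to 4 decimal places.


z1[0] = (-0.6)·(2) + (-0.9)·(-3) + (0.0)·(1) + 0.9 = 2.4
z1[1] = (-0.1)·(2) + (-0.8)·(-3) + (1.1)·(1) + 0.7 = 4.0
h = sigmoid(z1) = [0.9168, 0.982]
output = (0.6)·(0.9168) + (0.5)·(0.982) + 0.1 = 1.1411

1.1411


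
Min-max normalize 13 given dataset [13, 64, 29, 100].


min=13, max=100
(13-13)/(100-13) = 0/87 = 0.0

0.0


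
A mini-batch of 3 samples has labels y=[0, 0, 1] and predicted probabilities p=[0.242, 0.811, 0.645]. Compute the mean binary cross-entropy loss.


L[0] = -ln(1-0.242) = -ln(0.758) = 0.2771
L[1] = -ln(1-0.811) = -ln(0.189) = 1.666
L[2] = -ln(0.645) = 0.4385
mean = (0.2771 + 1.666 + 0.4385)/3 = 0.7939

0.7939


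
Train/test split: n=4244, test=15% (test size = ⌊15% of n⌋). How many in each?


Test = ⌊4244·15/100⌋ = 636
Train = 4244 - 636 = 3608

Train: 3608, Test: 636


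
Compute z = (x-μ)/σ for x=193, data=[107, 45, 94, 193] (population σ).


μ = 109.75, σ = 53.3356
z = (193 - 109.75)/53.3356 = 1.5609

1.5609


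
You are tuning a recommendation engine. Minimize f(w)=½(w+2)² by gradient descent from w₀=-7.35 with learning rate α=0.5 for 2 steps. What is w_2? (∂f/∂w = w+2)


step 1: grad = -7.35+2 = -5.35; w = -7.35 - 0.5·(-5.35) = -4.675
step 2: grad = -4.675+2 = -2.675; w = -4.675 - 0.5·(-2.675) = -3.3375

-3.3375


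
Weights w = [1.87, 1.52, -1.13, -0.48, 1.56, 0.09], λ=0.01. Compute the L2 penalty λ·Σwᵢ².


‖w‖₂² = (1.87)² + (1.52)² + (-1.13)² + (-0.48)² + (1.56)² + (0.09)²
     = 3.4969 + 2.3104 + 1.2769 + 0.2304 + 2.4336 + 0.0081
     = 9.7563
λ·‖w‖₂² = 0.01·9.7563 = 0.097563

0.097563


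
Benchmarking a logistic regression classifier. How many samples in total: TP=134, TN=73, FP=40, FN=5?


Total = TP + TN + FP + FN
= 134 + 73 + 40 + 5
= 252
(Predicted positive: 174, predicted negative: 78)

252


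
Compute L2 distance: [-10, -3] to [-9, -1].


d = √((-10+ 9)² + (-3+ 1)²)
  = √(1 + 4)
  = √5 = 2.2361

2.2361


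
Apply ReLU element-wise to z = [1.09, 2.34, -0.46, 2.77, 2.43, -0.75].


ReLU(1.09) = max(0, 1.09) = 1.09
ReLU(2.34) = max(0, 2.34) = 2.34
ReLU(-0.46) = max(0, -0.46) = 0.0
ReLU(2.77) = max(0, 2.77) = 2.77
ReLU(2.43) = max(0, 2.43) = 2.43
ReLU(-0.75) = max(0, -0.75) = 0.0
result = [1.09, 2.34, 0.0, 2.77, 2.43, 0.0]

[1.09, 2.34, 0.0, 2.77, 2.43, 0.0]


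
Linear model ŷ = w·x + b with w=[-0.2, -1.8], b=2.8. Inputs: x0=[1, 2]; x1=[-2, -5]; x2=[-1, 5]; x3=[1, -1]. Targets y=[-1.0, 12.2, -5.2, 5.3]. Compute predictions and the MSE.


ŷ0 = (-0.2)·(1) + (-1.8)·(2) + 2.8 = -1.0
ŷ1 = (-0.2)·(-2) + (-1.8)·(-5) + 2.8 = 12.2
ŷ2 = (-0.2)·(-1) + (-1.8)·(5) + 2.8 = -6.0
ŷ3 = (-0.2)·(1) + (-1.8)·(-1) + 2.8 = 4.4
errors² = [0.0, 0.0, 0.64, 0.81]
MSE = 1.4500/4 = 0.3625

0.3625


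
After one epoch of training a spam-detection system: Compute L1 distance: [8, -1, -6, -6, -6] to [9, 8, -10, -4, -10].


d = |8-9| + |-1-8| + |-6+ 10| + |-6+ 4| + |-6+ 10|
  = 1 + 9 + 4 + 2 + 4
  = 20

20


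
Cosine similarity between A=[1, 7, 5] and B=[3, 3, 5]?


A·B = 1·3 + 7·3 + 5·5 = 49
‖A‖ = √75 = 8.6603, ‖B‖ = √43 = 6.5574
cos = 49/(√75·√43) = 49/√3225 = 0.8628

0.8628


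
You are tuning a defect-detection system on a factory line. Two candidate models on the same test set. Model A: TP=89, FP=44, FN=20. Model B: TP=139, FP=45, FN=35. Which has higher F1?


Model A: P=89/133=0.6692, R=89/109=0.8165, F1=2PR/(P+R)=2TP/(2TP+FP+FN)=178/242=0.7355
Model B: P=139/184=0.7554, R=139/174=0.7989, F1=2PR/(P+R)=2TP/(2TP+FP+FN)=278/358=0.7765
0.7355 < 0.7765 → Model B

Model B


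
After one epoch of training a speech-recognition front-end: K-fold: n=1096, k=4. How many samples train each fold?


Fold size = 1096/4 = 274
Training per fold = 1096 - 274 = 822

822


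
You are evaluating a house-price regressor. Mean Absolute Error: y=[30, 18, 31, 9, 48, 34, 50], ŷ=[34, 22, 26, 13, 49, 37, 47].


Absolute errors: |30-34|=4, |18-22|=4, |31-26|=5, |9-13|=4, |48-49|=1, |34-37|=3, |50-47|=3
Sum = 24
MAE = 24/7 = 24/7

24/7


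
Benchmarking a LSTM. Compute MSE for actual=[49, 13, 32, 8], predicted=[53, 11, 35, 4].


Squared errors: (49-53)²=16, (13-11)²=4, (32-35)²=9, (8-4)²=16
Sum = 45
MSE = 45/4 = 45/4

45/4


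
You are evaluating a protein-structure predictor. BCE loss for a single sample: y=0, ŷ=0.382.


BCE = -[y·ln(p) + (1-y)·ln(1-p)]
= -0 - 1·ln(1-0.382)
= -ln(0.618) = 0.4813

0.4813


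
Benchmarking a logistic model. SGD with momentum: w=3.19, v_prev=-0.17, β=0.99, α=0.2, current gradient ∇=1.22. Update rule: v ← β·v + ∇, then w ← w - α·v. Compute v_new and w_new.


v_new = 0.99·-0.17 + 1.22 = -0.1683 + 1.22 = 1.0517
w_new = 3.19 - 0.2·1.0517 = 3.19 - 0.21034 = 2.97966

v_new=1.0517, w_new=2.97966


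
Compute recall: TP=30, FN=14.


Recall = TP/(TP+FN)
= 30/(30+14)
= 30/44 = 68.18%

68.18%


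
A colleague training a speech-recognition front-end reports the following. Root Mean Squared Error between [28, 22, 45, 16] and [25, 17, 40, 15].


MSE = 60/4 = 15
RMSE = √(60/4) = 3.873

3.873


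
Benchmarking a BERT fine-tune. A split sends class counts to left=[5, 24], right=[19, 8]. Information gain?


Parent = [24, 32], H_parent = 0.9852
H_left = 0.6632 (n=29), H_right = 0.8767 (n=27)
H_children = (29/56)·0.6632 + (27/56)·0.8767 = 0.7661
IG = 0.9852 - 0.7661 = 0.2191

0.2191


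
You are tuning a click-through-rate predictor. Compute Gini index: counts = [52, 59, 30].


Probabilities: [52/141, 59/141, 30/141] ≈ [0.3688, 0.4184, 0.2128]
Σpᵢ² = (2704 + 3481 + 900)/141² = 7085/19881
Gini = 1 - Σpᵢ² = 1 - 7085/19881 = 0.6436

0.6436


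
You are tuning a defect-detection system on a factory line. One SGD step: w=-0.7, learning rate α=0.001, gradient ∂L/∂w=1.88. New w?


w_new = w - α·∇
= -0.7 - 0.001·1.88
= -0.7 - 0.00188
= -0.70188

-0.70188


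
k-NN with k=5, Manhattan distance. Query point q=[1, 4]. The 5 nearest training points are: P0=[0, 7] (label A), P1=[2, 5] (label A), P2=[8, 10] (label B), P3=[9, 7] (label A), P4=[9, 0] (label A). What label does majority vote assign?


d(q,P0) = 4  (label A)
d(q,P1) = 2  (label A)
d(q,P2) = 13  (label B)
d(q,P3) = 11  (label A)
d(q,P4) = 12  (label A)
Votes: A=4, B=1
Majority → A

A


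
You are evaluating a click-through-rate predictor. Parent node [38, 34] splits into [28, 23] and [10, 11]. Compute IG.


Parent = [38, 34], H_parent = 0.9978
H_left = 0.9931 (n=51), H_right = 0.9984 (n=21)
H_children = (51/72)·0.9931 + (21/72)·0.9984 = 0.9946
IG = 0.9978 - 0.9946 = 0.0032

0.0032


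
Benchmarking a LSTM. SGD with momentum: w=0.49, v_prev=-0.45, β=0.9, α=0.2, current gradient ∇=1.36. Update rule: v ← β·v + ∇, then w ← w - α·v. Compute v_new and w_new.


v_new = 0.9·-0.45 + 1.36 = -0.405 + 1.36 = 0.955
w_new = 0.49 - 0.2·0.955 = 0.49 - 0.191 = 0.299

v_new=0.955, w_new=0.299


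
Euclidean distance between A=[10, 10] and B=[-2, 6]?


d = √((10+ 2)² + (10-6)²)
  = √(144 + 16)
  = √160 = 12.6491

12.6491


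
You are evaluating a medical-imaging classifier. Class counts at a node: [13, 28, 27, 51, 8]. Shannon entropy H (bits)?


Probabilities: [13/127, 28/127, 27/127, 51/127, 8/127] ≈ [0.1024, 0.2205, 0.2126, 0.4016, 0.063]
H = -((13/127)·log₂(13/127) + (28/127)·log₂(28/127) + (27/127)·log₂(27/127) + (51/127)·log₂(51/127) + (8/127)·log₂(8/127))
  = 2.0722 bits

2.0722 bits


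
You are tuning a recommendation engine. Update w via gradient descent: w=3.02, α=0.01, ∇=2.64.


w_new = w - α·∇
= 3.02 - 0.01·2.64
= 3.02 - 0.0264
= 2.9936

2.9936


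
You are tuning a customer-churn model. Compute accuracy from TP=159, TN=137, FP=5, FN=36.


Accuracy = (TP+TN)/(TP+TN+FP+FN)
= (159+137)/(337)
= 296/337 = 87.83%

87.83%


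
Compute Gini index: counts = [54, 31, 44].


Probabilities: [54/129, 31/129, 44/129] ≈ [0.4186, 0.2403, 0.3411]
Σpᵢ² = (2916 + 961 + 1936)/129² = 5813/16641
Gini = 1 - Σpᵢ² = 1 - 5813/16641 = 0.6507

0.6507


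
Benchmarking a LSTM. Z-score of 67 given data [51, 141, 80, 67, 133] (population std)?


μ = 94.4, σ = 36.0644
z = (67 - 94.4)/36.0644 = -0.7598

-0.7598


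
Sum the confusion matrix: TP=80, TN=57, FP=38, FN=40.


Total = TP + TN + FP + FN
= 80 + 57 + 38 + 40
= 215
(Predicted positive: 118, predicted negative: 97)

215


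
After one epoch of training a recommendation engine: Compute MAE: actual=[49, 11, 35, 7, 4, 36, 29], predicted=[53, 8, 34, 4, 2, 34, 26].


Absolute errors: |49-53|=4, |11-8|=3, |35-34|=1, |7-4|=3, |4-2|=2, |36-34|=2, |29-26|=3
Sum = 18
MAE = 18/7 = 18/7

18/7


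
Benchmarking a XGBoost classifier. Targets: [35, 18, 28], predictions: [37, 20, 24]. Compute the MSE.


Squared errors: (35-37)²=4, (18-20)²=4, (28-24)²=16
Sum = 24
MSE = 24/3 = 8

8


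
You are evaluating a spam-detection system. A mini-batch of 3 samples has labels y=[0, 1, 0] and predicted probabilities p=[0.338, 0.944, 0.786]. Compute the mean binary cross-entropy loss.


L[0] = -ln(1-0.338) = -ln(0.662) = 0.4125
L[1] = -ln(0.944) = 0.0576
L[2] = -ln(1-0.786) = -ln(0.214) = 1.5418
mean = (0.4125 + 0.0576 + 1.5418)/3 = 0.6706

0.6706


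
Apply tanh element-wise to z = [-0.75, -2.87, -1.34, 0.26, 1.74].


tanh(-0.75) = -0.6351
tanh(-2.87) = -0.9936
tanh(-1.34) = -0.8717
tanh(0.26) = 0.2543
tanh(1.74) = 0.9402
result = [-0.6351, -0.9936, -0.8717, 0.2543, 0.9402]

[-0.6351, -0.9936, -0.8717, 0.2543, 0.9402]


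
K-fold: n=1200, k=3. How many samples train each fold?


Fold size = 1200/3 = 400
Training per fold = 1200 - 400 = 800

800


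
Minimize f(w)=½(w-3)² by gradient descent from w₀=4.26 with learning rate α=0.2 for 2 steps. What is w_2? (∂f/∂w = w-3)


step 1: grad = 4.26-3 = 1.26; w = 4.26 - 0.2·(1.26) = 4.008
step 2: grad = 4.008-3 = 1.008; w = 4.008 - 0.2·(1.008) = 3.8064

3.8064


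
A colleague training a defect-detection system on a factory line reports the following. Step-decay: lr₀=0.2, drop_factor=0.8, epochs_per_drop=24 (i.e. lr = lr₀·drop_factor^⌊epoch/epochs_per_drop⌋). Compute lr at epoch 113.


n_drops = ⌊113/24⌋ = 4
lr = 0.2·0.8^4 = 0.2·0.4096 = 0.08192

0.08192


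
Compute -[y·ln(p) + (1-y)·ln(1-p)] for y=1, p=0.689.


BCE = -[y·ln(p) + (1-y)·ln(1-p)]
= -1·ln(0.689) - 0
= -ln(0.689) = 0.3725

0.3725


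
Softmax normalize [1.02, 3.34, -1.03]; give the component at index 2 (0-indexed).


Exponentials: e^1.02=2.7732, e^3.34=28.2191, e^-1.03=0.357
Sum = 31.3493
Softmax = [0.0885, 0.9002, 0.0114]
p[2] = 0.357/31.3493 = 0.0114

0.0114


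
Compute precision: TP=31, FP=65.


Precision = TP/(TP+FP)
= 31/(31+65)
= 31/96 = 32.29%

32.29%


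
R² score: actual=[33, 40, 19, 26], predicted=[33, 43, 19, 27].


ȳ = 29.5
SS_res = Σ(y-ŷ)² = 10
SS_tot = Σ(y-ȳ)² = 245
R² = 1 - SS_res/SS_tot = 1 - 0.0408 = 0.9592

0.9592


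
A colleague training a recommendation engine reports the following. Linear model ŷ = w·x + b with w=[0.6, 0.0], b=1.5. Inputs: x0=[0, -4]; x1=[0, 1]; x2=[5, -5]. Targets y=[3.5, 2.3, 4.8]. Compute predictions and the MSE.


ŷ0 = (0.6)·(0) + (0.0)·(-4) + 1.5 = 1.5
ŷ1 = (0.6)·(0) + (0.0)·(1) + 1.5 = 1.5
ŷ2 = (0.6)·(5) + (0.0)·(-5) + 1.5 = 4.5
errors² = [4.0, 0.64, 0.09]
MSE = 4.7300/3 = 1.5767

1.5767


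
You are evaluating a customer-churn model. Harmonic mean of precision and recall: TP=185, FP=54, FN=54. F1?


Precision = 185/239 = 0.7741
Recall = 185/239 = 0.7741
F1 = 2·P·R/(P+R) = 2·TP/(2·TP+FP+FN) = 370/(370+54+54) = 370/478 = 0.7741

0.7741


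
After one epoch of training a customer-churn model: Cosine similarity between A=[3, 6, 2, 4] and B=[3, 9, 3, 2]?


A·B = 3·3 + 6·9 + 2·3 + 4·2 = 77
‖A‖ = √65 = 8.0623, ‖B‖ = √103 = 10.1489
cos = 77/(√65·√103) = 77/√6695 = 0.9411

0.9411


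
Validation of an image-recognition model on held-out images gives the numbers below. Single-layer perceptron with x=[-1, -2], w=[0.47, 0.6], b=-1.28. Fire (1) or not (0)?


z = (-1)·(0.47) + (-2)·(0.6) - 1.28
  = -2.95
step(z) = 0 (z<0)

0


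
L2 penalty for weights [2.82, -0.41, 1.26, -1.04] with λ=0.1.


‖w‖₂² = (2.82)² + (-0.41)² + (1.26)² + (-1.04)²
     = 7.9524 + 0.1681 + 1.5876 + 1.0816
     = 10.7897
λ·‖w‖₂² = 0.1·10.7897 = 1.07897

1.07897


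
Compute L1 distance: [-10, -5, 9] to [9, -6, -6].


d = |-10-9| + |-5+ 6| + |9+ 6|
  = 19 + 1 + 15
  = 35

35


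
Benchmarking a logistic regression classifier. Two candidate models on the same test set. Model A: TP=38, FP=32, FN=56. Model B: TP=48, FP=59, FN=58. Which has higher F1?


Model A: P=38/70=0.5429, R=38/94=0.4043, F1=2PR/(P+R)=2TP/(2TP+FP+FN)=76/164=0.4634
Model B: P=48/107=0.4486, R=48/106=0.4528, F1=2PR/(P+R)=2TP/(2TP+FP+FN)=96/213=0.4507
0.4634 > 0.4507 → Model A

Model A


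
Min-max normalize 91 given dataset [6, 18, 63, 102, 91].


min=6, max=102
(91-6)/(102-6) = 85/96 = 0.8854

0.8854


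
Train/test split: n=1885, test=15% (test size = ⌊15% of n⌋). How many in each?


Test = ⌊1885·15/100⌋ = 282
Train = 1885 - 282 = 1603

Train: 1603, Test: 282


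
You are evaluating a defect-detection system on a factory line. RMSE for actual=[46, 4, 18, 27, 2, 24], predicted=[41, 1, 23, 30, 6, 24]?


MSE = 84/6 = 14
RMSE = √(84/6) = 3.7417

3.7417


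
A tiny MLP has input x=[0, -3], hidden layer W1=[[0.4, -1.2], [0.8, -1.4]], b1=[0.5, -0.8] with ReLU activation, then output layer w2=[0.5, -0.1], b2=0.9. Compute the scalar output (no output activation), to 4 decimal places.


z1[0] = (0.4)·(0) + (-1.2)·(-3) + 0.5 = 4.1
z1[1] = (0.8)·(0) + (-1.4)·(-3) - 0.8 = 3.4
h = ReLU(z1) = [4.1, 3.4]
output = (0.5)·(4.1) + (-0.1)·(3.4) + 0.9 = 2.61

2.61


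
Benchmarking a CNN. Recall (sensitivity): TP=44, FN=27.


Recall = TP/(TP+FN)
= 44/(44+27)
= 44/71 = 61.97%

61.97%


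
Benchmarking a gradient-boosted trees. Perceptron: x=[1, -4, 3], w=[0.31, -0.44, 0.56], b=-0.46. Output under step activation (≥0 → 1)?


z = (1)·(0.31) + (-4)·(-0.44) + (3)·(0.56) - 0.46
  = 3.29
step(z) = 1 (z≥0)

1


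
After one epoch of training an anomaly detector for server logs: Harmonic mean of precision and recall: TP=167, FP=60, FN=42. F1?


Precision = 167/227 = 0.7357
Recall = 167/209 = 0.799
F1 = 2·P·R/(P+R) = 2·TP/(2·TP+FP+FN) = 334/(334+60+42) = 334/436 = 0.7661

0.7661


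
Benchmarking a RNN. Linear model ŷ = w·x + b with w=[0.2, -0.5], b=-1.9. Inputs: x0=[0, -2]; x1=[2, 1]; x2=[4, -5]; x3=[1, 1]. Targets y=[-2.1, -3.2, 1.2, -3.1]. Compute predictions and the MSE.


ŷ0 = (0.2)·(0) + (-0.5)·(-2) - 1.9 = -0.9
ŷ1 = (0.2)·(2) + (-0.5)·(1) - 1.9 = -2.0
ŷ2 = (0.2)·(4) + (-0.5)·(-5) - 1.9 = 1.4
ŷ3 = (0.2)·(1) + (-0.5)·(1) - 1.9 = -2.2
errors² = [1.44, 1.44, 0.04, 0.81]
MSE = 3.7300/4 = 0.9325

0.9325


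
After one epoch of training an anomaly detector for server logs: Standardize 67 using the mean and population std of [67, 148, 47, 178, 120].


μ = 112, σ = 48.9203
z = (67 - 112)/48.9203 = -0.9199

-0.9199


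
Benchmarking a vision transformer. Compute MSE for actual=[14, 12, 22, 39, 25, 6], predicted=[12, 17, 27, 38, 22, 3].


Squared errors: (14-12)²=4, (12-17)²=25, (22-27)²=25, (39-38)²=1, (25-22)²=9, (6-3)²=9
Sum = 73
MSE = 73/6 = 73/6

73/6


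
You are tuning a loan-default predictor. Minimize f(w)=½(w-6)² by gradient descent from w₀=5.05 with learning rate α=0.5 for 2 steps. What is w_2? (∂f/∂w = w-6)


step 1: grad = 5.05-6 = -0.95; w = 5.05 - 0.5·(-0.95) = 5.525
step 2: grad = 5.525-6 = -0.475; w = 5.525 - 0.5·(-0.475) = 5.7625

5.7625


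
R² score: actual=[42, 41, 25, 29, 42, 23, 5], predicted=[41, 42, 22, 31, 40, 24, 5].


ȳ = 29.5714
SS_res = Σ(y-ŷ)² = 20
SS_tot = Σ(y-ȳ)² = 1107.71
R² = 1 - SS_res/SS_tot = 1 - 0.0181 = 0.9819

0.9819


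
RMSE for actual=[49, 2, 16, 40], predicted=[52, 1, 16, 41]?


MSE = 11/4 = 2.75
RMSE = √(11/4) = 1.6583

1.6583


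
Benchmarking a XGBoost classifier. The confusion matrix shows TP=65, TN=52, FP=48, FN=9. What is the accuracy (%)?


Accuracy = (TP+TN)/(TP+TN+FP+FN)
= (65+52)/(174)
= 117/174 = 67.24%

67.24%


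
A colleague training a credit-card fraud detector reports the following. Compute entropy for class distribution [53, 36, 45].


Probabilities: [53/134, 36/134, 45/134] ≈ [0.3955, 0.2687, 0.3358]
H = -((53/134)·log₂(53/134) + (36/134)·log₂(36/134) + (45/134)·log₂(45/134))
  = 1.5674 bits

1.5674 bits


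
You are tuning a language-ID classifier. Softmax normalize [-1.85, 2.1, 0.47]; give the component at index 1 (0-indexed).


Exponentials: e^-1.85=0.1572, e^2.1=8.1662, e^0.47=1.6
Sum = 9.9234
Softmax = [0.0158, 0.8229, 0.1612]
p[1] = 8.1662/9.9234 = 0.8229

0.8229


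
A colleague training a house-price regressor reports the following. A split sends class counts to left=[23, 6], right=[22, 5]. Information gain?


Parent = [45, 11], H_parent = 0.7147
H_left = 0.7355 (n=29), H_right = 0.6913 (n=27)
H_children = (29/56)·0.7355 + (27/56)·0.6913 = 0.7142
IG = 0.7147 - 0.7142 = 0.0005

0.0005


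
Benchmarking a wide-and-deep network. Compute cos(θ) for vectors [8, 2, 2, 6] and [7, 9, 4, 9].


A·B = 8·7 + 2·9 + 2·4 + 6·9 = 136
‖A‖ = √108 = 10.3923, ‖B‖ = √227 = 15.0665
cos = 136/(√108·√227) = 136/√24516 = 0.8686

0.8686


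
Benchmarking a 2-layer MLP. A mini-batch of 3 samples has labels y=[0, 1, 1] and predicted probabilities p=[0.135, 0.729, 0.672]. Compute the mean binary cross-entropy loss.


L[0] = -ln(1-0.135) = -ln(0.865) = 0.145
L[1] = -ln(0.729) = 0.3161
L[2] = -ln(0.672) = 0.3975
mean = (0.145 + 0.3161 + 0.3975)/3 = 0.2862

0.2862


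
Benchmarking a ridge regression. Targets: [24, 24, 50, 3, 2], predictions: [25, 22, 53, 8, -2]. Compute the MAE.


Absolute errors: |24-25|=1, |24-22|=2, |50-53|=3, |3-8|=5, |2+ 2|=4
Sum = 15
MAE = 15/5 = 3

3


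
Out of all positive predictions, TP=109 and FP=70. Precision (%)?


Precision = TP/(TP+FP)
= 109/(109+70)
= 109/179 = 60.89%

60.89%


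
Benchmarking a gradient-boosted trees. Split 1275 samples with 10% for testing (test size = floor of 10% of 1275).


Test = ⌊1275·10/100⌋ = 127
Train = 1275 - 127 = 1148

Train: 1148, Test: 127


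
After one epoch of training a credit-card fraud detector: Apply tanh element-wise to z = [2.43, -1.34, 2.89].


tanh(2.43) = 0.9846
tanh(-1.34) = -0.8717
tanh(2.89) = 0.9938
result = [0.9846, -0.8717, 0.9938]

[0.9846, -0.8717, 0.9938]


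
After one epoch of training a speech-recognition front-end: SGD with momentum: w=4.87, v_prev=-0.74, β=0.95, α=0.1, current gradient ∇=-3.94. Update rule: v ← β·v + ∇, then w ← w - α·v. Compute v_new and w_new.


v_new = 0.95·-0.74 - 3.94 = -0.703 - 3.94 = -4.643
w_new = 4.87 - 0.1·-4.643 = 4.87 + 0.4643 = 5.3343

v_new=-4.643, w_new=5.3343


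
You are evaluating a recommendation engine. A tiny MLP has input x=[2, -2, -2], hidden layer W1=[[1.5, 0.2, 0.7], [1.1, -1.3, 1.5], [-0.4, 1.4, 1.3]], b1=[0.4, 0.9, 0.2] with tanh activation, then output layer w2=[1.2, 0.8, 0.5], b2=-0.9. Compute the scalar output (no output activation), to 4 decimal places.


z1[0] = (1.5)·(2) + (0.2)·(-2) + (0.7)·(-2) + 0.4 = 1.6
z1[1] = (1.1)·(2) + (-1.3)·(-2) + (1.5)·(-2) + 0.9 = 2.7
z1[2] = (-0.4)·(2) + (1.4)·(-2) + (1.3)·(-2) + 0.2 = -6.0
h = tanh(z1) = [0.9217, 0.991, -1.0]
output = (1.2)·(0.9217) + (0.8)·(0.991) + (0.5)·(-1.0) - 0.9 = 0.4988

0.4988


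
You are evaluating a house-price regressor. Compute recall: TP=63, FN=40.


Recall = TP/(TP+FN)
= 63/(63+40)
= 63/103 = 61.17%

61.17%


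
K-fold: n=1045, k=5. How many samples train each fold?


Fold size = 1045/5 = 209
Training per fold = 1045 - 209 = 836

836


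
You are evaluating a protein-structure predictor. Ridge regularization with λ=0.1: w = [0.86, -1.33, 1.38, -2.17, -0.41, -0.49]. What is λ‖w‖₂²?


‖w‖₂² = (0.86)² + (-1.33)² + (1.38)² + (-2.17)² + (-0.41)² + (-0.49)²
     = 0.7396 + 1.7689 + 1.9044 + 4.7089 + 0.1681 + 0.2401
     = 9.53
λ·‖w‖₂² = 0.1·9.53 = 0.953

0.953


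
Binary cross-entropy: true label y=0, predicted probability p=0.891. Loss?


BCE = -[y·ln(p) + (1-y)·ln(1-p)]
= -0 - 1·ln(1-0.891)
= -ln(0.109) = 2.2164

2.2164


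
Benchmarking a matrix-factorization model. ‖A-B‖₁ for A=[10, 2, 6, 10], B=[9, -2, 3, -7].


d = |10-9| + |2+ 2| + |6-3| + |10+ 7|
  = 1 + 4 + 3 + 17
  = 25

25


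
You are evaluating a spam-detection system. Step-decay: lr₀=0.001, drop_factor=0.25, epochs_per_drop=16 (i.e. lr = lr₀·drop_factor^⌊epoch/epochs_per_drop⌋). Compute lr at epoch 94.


n_drops = ⌊94/16⌋ = 5
lr = 0.001·0.25^5 = 0.001·0.0009765625 = 0.0000009765625

0.0000009765625


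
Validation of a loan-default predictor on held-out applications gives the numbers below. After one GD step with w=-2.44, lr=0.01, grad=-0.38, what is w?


w_new = w - α·∇
= -2.44 - 0.01·-0.38
= -2.44 + 0.0038
= -2.4362

-2.4362


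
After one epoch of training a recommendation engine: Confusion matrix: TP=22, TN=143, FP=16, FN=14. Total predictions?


Total = TP + TN + FP + FN
= 22 + 143 + 16 + 14
= 195
(Predicted positive: 38, predicted negative: 157)

195


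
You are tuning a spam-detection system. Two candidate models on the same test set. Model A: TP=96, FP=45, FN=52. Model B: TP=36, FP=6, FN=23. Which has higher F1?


Model A: P=96/141=0.6809, R=96/148=0.6486, F1=2PR/(P+R)=2TP/(2TP+FP+FN)=192/289=0.6644
Model B: P=36/42=0.8571, R=36/59=0.6102, F1=2PR/(P+R)=2TP/(2TP+FP+FN)=72/101=0.7129
0.6644 < 0.7129 → Model B

Model B


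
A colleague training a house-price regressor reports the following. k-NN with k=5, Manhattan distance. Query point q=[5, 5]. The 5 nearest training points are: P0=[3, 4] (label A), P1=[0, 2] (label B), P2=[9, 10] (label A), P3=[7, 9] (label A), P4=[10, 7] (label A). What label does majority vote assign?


d(q,P0) = 3  (label A)
d(q,P1) = 8  (label B)
d(q,P2) = 9  (label A)
d(q,P3) = 6  (label A)
d(q,P4) = 7  (label A)
Votes: A=4, B=1
Majority → A

A


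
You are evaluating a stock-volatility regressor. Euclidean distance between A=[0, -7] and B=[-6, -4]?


d = √((0+ 6)² + (-7+ 4)²)
  = √(36 + 9)
  = √45 = 6.7082

6.7082


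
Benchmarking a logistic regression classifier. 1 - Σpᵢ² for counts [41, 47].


Probabilities: [41/88, 47/88] ≈ [0.4659, 0.5341]
Σpᵢ² = (1681 + 2209)/88² = 3890/7744
Gini = 1 - Σpᵢ² = 1 - 3890/7744 = 0.4977

0.4977


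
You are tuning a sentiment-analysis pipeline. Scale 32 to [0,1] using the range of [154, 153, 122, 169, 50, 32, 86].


min=32, max=169
(32-32)/(169-32) = 0/137 = 0.0

0.0


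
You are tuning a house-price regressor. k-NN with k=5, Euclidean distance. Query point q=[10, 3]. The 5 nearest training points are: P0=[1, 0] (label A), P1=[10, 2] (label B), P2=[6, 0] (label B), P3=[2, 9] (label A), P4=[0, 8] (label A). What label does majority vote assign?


d(q,P0) = 9.4868  (label A)
d(q,P1) = 1.0  (label B)
d(q,P2) = 5.0  (label B)
d(q,P3) = 10.0  (label A)
d(q,P4) = 11.1803  (label A)
Votes: A=3, B=2
Majority → A

A


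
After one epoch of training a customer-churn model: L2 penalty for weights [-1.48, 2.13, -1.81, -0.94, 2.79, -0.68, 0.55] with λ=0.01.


‖w‖₂² = (-1.48)² + (2.13)² + (-1.81)² + (-0.94)² + (2.79)² + (-0.68)² + (0.55)²
     = 2.1904 + 4.5369 + 3.2761 + 0.8836 + 7.7841 + 0.4624 + 0.3025
     = 19.436
λ·‖w‖₂² = 0.01·19.436 = 0.19436

0.19436


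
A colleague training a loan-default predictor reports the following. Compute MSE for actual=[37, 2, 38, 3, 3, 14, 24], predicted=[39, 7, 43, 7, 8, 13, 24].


Squared errors: (37-39)²=4, (2-7)²=25, (38-43)²=25, (3-7)²=16, (3-8)²=25, (14-13)²=1, (24-24)²=0
Sum = 96
MSE = 96/7 = 96/7

96/7


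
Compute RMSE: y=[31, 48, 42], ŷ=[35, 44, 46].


MSE = 48/3 = 16
RMSE = √(48/3) = 4.0

4.0


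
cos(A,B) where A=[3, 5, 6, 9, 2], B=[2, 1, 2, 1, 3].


A·B = 3·2 + 5·1 + 6·2 + 9·1 + 2·3 = 38
‖A‖ = √155 = 12.4499, ‖B‖ = √19 = 4.3589
cos = 38/(√155·√19) = 38/√2945 = 0.7002

0.7002


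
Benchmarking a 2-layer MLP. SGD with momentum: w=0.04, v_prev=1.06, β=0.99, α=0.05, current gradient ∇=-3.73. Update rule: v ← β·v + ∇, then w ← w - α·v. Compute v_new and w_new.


v_new = 0.99·1.06 - 3.73 = 1.0494 - 3.73 = -2.6806
w_new = 0.04 - 0.05·-2.6806 = 0.04 + 0.13403 = 0.17403

v_new=-2.6806, w_new=0.17403


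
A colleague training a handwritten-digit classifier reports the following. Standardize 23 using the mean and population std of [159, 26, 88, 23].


μ = 74, σ = 55.5113
z = (23 - 74)/55.5113 = -0.9187

-0.9187


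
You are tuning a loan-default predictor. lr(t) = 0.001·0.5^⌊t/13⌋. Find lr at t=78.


n_drops = ⌊78/13⌋ = 6
lr = 0.001·0.5^6 = 0.001·0.015625 = 0.000015625

0.000015625


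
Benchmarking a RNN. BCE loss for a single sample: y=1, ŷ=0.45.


BCE = -[y·ln(p) + (1-y)·ln(1-p)]
= -1·ln(0.45) - 0
= -ln(0.45) = 0.7985

0.7985


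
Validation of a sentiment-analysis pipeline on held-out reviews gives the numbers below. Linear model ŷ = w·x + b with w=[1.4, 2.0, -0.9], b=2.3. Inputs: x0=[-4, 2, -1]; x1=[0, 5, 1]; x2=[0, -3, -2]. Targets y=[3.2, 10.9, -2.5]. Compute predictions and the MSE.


ŷ0 = (1.4)·(-4) + (2.0)·(2) + (-0.9)·(-1) + 2.3 = 1.6
ŷ1 = (1.4)·(0) + (2.0)·(5) + (-0.9)·(1) + 2.3 = 11.4
ŷ2 = (1.4)·(0) + (2.0)·(-3) + (-0.9)·(-2) + 2.3 = -1.9
errors² = [2.56, 0.25, 0.36]
MSE = 3.1700/3 = 1.0567

1.0567


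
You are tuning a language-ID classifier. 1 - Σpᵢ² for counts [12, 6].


Probabilities: [12/18, 6/18] ≈ [0.6667, 0.3333]
Σpᵢ² = (144 + 36)/18² = 180/324
Gini = 1 - Σpᵢ² = 1 - 180/324 = 0.4444

0.4444


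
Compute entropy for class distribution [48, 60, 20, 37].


Probabilities: [48/165, 60/165, 20/165, 37/165] ≈ [0.2909, 0.3636, 0.1212, 0.2242]
H = -((48/165)·log₂(48/165) + (60/165)·log₂(60/165) + (20/165)·log₂(20/165) + (37/165)·log₂(37/165))
  = 1.9016 bits

1.9016 bits


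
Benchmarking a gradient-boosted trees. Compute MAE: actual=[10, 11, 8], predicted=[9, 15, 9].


Absolute errors: |10-9|=1, |11-15|=4, |8-9|=1
Sum = 6
MAE = 6/3 = 2

2


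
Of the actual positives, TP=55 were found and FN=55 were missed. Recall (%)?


Recall = TP/(TP+FN)
= 55/(55+55)
= 55/110 = 50.0%

50.0%


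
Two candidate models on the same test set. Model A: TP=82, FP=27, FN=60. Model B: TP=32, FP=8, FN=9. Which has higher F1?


Model A: P=82/109=0.7523, R=82/142=0.5775, F1=2PR/(P+R)=2TP/(2TP+FP+FN)=164/251=0.6534
Model B: P=32/40=0.8, R=32/41=0.7805, F1=2PR/(P+R)=2TP/(2TP+FP+FN)=64/81=0.7901
0.6534 < 0.7901 → Model B

Model B


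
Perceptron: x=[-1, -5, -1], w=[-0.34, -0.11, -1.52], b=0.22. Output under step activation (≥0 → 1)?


z = (-1)·(-0.34) + (-5)·(-0.11) + (-1)·(-1.52) + 0.22
  = 2.63
step(z) = 1 (z≥0)

1


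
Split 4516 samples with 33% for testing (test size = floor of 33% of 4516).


Test = ⌊4516·33/100⌋ = 1490
Train = 4516 - 1490 = 3026

Train: 3026, Test: 1490


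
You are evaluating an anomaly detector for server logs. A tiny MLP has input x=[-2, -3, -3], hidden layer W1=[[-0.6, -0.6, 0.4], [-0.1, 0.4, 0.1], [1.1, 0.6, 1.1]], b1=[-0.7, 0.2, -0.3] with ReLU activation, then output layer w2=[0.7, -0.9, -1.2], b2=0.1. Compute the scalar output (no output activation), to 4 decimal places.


z1[0] = (-0.6)·(-2) + (-0.6)·(-3) + (0.4)·(-3) - 0.7 = 1.1
z1[1] = (-0.1)·(-2) + (0.4)·(-3) + (0.1)·(-3) + 0.2 = -1.1
z1[2] = (1.1)·(-2) + (0.6)·(-3) + (1.1)·(-3) - 0.3 = -7.6
h = ReLU(z1) = [1.1, 0.0, 0.0]
output = (0.7)·(1.1) + (-0.9)·(0.0) + (-1.2)·(0.0) + 0.1 = 0.87

0.87


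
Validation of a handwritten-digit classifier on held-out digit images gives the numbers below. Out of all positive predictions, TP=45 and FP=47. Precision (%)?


Precision = TP/(TP+FP)
= 45/(45+47)
= 45/92 = 48.91%

48.91%


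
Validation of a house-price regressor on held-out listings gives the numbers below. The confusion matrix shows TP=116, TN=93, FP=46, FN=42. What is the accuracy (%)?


Accuracy = (TP+TN)/(TP+TN+FP+FN)
= (116+93)/(297)
= 209/297 = 70.37%

70.37%
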